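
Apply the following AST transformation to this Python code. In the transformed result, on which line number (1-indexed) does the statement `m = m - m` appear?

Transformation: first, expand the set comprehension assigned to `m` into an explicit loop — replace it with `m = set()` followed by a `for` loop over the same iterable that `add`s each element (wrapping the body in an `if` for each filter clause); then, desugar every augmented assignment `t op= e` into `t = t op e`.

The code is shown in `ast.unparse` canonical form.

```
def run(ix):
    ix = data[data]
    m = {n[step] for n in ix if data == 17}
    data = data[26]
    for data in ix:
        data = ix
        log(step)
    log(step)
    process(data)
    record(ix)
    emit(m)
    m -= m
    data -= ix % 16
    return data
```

15

Transformed code:
def run(ix):
    ix = data[data]
    m = set()
    for n in ix:
        if data == 17:
            m.add(n[step])
    data = data[26]
    for data in ix:
        data = ix
        log(step)
    log(step)
    process(data)
    record(ix)
    emit(m)
    m = m - m
    data = data - ix % 16
    return data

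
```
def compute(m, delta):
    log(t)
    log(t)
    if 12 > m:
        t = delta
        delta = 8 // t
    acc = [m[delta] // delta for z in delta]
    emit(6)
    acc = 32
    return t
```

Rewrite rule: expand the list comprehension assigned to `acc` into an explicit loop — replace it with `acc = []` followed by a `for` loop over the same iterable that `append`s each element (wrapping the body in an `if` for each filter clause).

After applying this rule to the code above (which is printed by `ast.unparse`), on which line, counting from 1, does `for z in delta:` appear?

8

Transformed code:
def compute(m, delta):
    log(t)
    log(t)
    if 12 > m:
        t = delta
        delta = 8 // t
    acc = []
    for z in delta:
        acc.append(m[delta] // delta)
    emit(6)
    acc = 32
    return t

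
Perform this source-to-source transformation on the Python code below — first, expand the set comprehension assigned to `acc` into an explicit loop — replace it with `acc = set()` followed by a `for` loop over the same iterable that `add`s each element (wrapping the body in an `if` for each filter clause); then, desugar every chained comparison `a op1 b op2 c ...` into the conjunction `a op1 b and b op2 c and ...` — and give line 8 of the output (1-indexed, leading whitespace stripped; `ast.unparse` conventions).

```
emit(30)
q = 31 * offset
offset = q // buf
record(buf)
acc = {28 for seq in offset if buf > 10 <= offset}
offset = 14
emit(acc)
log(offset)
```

Transformed code:
emit(30)
q = 31 * offset
offset = q // buf
record(buf)
acc = set()
for seq in offset:
    if buf > 10 and 10 <= offset:
        acc.add(28)
offset = 14
emit(acc)
log(offset)

acc.add(28)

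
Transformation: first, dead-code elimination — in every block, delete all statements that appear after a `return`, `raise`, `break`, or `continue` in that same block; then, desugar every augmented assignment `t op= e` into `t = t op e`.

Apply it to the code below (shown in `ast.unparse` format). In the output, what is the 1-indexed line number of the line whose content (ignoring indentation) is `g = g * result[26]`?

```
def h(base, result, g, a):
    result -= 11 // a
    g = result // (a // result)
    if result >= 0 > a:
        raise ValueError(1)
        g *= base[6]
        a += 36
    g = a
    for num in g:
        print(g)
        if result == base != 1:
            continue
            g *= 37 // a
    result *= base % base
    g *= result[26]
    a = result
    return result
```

Transformed code:
def h(base, result, g, a):
    result = result - 11 // a
    g = result // (a // result)
    if result >= 0 > a:
        raise ValueError(1)
    g = a
    for num in g:
        print(g)
        if result == base != 1:
            continue
    result = result * (base % base)
    g = g * result[26]
    a = result
    return result

12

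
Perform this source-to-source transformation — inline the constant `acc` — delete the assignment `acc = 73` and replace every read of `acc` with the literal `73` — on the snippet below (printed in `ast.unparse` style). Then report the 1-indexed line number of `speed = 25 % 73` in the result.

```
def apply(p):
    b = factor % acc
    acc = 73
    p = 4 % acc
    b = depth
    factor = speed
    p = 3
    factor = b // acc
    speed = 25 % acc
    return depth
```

Transformed code:
def apply(p):
    b = factor % 73
    p = 4 % 73
    b = depth
    factor = speed
    p = 3
    factor = b // 73
    speed = 25 % 73
    return depth

8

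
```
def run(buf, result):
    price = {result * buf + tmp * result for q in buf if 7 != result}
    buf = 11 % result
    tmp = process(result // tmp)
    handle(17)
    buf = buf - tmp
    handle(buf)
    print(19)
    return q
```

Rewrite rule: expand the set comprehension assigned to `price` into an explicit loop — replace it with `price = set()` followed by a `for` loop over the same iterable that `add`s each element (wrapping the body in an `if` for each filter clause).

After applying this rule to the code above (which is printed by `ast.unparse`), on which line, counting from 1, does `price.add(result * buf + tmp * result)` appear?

Transformed code:
def run(buf, result):
    price = set()
    for q in buf:
        if 7 != result:
            price.add(result * buf + tmp * result)
    buf = 11 % result
    tmp = process(result // tmp)
    handle(17)
    buf = buf - tmp
    handle(buf)
    print(19)
    return q

5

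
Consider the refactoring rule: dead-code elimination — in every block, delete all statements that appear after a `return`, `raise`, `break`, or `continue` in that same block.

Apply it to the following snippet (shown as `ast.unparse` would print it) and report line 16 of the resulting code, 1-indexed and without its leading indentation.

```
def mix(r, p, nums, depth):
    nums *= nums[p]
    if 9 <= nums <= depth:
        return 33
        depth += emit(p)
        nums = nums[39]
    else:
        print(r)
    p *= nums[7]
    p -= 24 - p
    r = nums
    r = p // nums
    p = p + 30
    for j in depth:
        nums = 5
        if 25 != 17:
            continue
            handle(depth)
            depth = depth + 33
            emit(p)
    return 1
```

return 1

Transformed code:
def mix(r, p, nums, depth):
    nums *= nums[p]
    if 9 <= nums <= depth:
        return 33
    else:
        print(r)
    p *= nums[7]
    p -= 24 - p
    r = nums
    r = p // nums
    p = p + 30
    for j in depth:
        nums = 5
        if 25 != 17:
            continue
    return 1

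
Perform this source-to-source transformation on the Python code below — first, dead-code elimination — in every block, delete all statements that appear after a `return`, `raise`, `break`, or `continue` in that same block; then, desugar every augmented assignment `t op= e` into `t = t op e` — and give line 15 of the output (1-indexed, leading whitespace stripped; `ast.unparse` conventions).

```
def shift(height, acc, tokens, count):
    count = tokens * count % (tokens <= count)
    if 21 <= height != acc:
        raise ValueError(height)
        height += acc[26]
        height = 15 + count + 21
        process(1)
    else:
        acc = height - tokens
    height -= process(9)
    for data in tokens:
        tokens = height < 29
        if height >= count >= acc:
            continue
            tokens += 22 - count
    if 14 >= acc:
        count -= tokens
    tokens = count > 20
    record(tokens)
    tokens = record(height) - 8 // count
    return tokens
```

record(tokens)

Transformed code:
def shift(height, acc, tokens, count):
    count = tokens * count % (tokens <= count)
    if 21 <= height != acc:
        raise ValueError(height)
    else:
        acc = height - tokens
    height = height - process(9)
    for data in tokens:
        tokens = height < 29
        if height >= count >= acc:
            continue
    if 14 >= acc:
        count = count - tokens
    tokens = count > 20
    record(tokens)
    tokens = record(height) - 8 // count
    return tokens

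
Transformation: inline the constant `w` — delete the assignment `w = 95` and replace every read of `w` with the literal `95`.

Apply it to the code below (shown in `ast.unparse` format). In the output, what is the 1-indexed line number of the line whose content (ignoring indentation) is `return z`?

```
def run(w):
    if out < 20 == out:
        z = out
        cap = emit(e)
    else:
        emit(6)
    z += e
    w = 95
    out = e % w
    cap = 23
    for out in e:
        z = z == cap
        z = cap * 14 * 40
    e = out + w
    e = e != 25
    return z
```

15

Transformed code:
def run(w):
    if out < 20 == out:
        z = out
        cap = emit(e)
    else:
        emit(6)
    z += e
    out = e % 95
    cap = 23
    for out in e:
        z = z == cap
        z = cap * 14 * 40
    e = out + 95
    e = e != 25
    return z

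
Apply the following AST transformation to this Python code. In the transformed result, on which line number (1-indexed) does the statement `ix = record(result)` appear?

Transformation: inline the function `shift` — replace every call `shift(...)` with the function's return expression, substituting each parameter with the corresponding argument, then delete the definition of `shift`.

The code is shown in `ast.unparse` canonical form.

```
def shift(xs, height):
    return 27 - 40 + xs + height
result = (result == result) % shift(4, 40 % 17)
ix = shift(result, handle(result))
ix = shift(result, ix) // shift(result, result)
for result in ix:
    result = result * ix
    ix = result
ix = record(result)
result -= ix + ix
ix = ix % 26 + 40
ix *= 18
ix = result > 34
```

Transformed code:
result = (result == result) % (27 - 40 + 4 + 40 % 17)
ix = 27 - 40 + result + handle(result)
ix = (27 - 40 + result + ix) // (27 - 40 + result + result)
for result in ix:
    result = result * ix
    ix = result
ix = record(result)
result -= ix + ix
ix = ix % 26 + 40
ix *= 18
ix = result > 34

7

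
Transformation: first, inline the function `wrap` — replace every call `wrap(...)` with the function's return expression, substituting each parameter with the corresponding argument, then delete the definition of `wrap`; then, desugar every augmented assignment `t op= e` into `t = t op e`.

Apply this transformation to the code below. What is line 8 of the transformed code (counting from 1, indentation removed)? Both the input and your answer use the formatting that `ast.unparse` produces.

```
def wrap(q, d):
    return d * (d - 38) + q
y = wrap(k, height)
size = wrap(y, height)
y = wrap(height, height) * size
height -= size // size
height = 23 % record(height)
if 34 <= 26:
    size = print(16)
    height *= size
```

height = height * size

Transformed code:
y = height * (height - 38) + k
size = height * (height - 38) + y
y = (height * (height - 38) + height) * size
height = height - size // size
height = 23 % record(height)
if 34 <= 26:
    size = print(16)
    height = height * size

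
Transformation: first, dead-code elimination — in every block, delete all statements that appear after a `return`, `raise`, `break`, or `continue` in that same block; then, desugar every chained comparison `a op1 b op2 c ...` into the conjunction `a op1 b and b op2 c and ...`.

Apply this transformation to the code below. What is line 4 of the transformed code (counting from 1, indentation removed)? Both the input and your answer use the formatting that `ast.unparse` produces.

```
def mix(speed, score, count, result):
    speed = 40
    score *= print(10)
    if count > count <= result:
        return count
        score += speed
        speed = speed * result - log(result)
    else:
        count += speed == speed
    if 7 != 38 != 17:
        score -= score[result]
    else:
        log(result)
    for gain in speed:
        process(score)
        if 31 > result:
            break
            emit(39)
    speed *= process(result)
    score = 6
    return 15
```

if count > count and count <= result:

Transformed code:
def mix(speed, score, count, result):
    speed = 40
    score *= print(10)
    if count > count and count <= result:
        return count
    else:
        count += speed == speed
    if 7 != 38 and 38 != 17:
        score -= score[result]
    else:
        log(result)
    for gain in speed:
        process(score)
        if 31 > result:
            break
    speed *= process(result)
    score = 6
    return 15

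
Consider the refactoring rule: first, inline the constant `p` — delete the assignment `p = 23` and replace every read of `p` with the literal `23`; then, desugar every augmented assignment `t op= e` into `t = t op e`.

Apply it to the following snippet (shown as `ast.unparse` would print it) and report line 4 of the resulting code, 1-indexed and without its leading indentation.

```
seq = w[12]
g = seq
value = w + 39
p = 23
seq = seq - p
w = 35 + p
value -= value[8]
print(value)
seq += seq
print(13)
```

seq = seq - 23

Transformed code:
seq = w[12]
g = seq
value = w + 39
seq = seq - 23
w = 35 + 23
value = value - value[8]
print(value)
seq = seq + seq
print(13)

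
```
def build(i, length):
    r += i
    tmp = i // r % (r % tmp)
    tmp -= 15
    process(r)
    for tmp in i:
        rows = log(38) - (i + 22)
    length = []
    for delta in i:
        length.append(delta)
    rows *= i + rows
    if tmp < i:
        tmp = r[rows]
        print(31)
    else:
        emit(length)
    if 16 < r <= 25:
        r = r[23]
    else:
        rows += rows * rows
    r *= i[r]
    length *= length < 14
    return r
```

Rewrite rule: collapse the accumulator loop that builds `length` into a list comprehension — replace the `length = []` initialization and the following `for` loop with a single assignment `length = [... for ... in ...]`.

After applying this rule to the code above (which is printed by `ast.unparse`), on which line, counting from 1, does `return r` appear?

21

Transformed code:
def build(i, length):
    r += i
    tmp = i // r % (r % tmp)
    tmp -= 15
    process(r)
    for tmp in i:
        rows = log(38) - (i + 22)
    length = [delta for delta in i]
    rows *= i + rows
    if tmp < i:
        tmp = r[rows]
        print(31)
    else:
        emit(length)
    if 16 < r <= 25:
        r = r[23]
    else:
        rows += rows * rows
    r *= i[r]
    length *= length < 14
    return r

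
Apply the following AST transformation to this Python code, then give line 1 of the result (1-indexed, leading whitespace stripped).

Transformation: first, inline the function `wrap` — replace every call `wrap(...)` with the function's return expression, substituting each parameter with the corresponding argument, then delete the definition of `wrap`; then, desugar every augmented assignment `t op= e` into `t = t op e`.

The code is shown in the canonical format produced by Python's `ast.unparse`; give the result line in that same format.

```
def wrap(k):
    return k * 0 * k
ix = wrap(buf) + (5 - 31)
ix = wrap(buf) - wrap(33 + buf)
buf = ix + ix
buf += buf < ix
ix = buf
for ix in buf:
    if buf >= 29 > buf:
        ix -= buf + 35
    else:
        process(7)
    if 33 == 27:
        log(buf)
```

ix = buf * 0 * buf + (5 - 31)

Transformed code:
ix = buf * 0 * buf + (5 - 31)
ix = buf * 0 * buf - (33 + buf) * 0 * (33 + buf)
buf = ix + ix
buf = buf + (buf < ix)
ix = buf
for ix in buf:
    if buf >= 29 > buf:
        ix = ix - (buf + 35)
    else:
        process(7)
    if 33 == 27:
        log(buf)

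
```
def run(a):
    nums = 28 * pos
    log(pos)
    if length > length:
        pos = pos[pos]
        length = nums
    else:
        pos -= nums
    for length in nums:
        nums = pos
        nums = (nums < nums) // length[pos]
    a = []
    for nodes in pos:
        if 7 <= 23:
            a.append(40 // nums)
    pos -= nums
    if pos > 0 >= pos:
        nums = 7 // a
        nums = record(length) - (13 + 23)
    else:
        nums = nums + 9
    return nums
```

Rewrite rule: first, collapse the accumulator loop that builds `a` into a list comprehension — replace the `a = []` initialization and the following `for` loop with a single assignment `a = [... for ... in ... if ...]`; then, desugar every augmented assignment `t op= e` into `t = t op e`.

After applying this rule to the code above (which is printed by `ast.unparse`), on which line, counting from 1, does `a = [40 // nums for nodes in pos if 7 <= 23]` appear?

Transformed code:
def run(a):
    nums = 28 * pos
    log(pos)
    if length > length:
        pos = pos[pos]
        length = nums
    else:
        pos = pos - nums
    for length in nums:
        nums = pos
        nums = (nums < nums) // length[pos]
    a = [40 // nums for nodes in pos if 7 <= 23]
    pos = pos - nums
    if pos > 0 >= pos:
        nums = 7 // a
        nums = record(length) - (13 + 23)
    else:
        nums = nums + 9
    return nums

12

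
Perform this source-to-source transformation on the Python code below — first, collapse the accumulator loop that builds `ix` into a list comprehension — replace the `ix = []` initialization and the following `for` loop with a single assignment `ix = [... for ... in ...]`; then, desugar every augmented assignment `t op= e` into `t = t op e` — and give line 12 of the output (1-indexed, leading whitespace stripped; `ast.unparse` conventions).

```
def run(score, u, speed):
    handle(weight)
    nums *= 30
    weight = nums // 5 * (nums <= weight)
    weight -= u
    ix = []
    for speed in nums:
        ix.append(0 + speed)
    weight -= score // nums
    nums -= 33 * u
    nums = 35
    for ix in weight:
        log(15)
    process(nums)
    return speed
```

Transformed code:
def run(score, u, speed):
    handle(weight)
    nums = nums * 30
    weight = nums // 5 * (nums <= weight)
    weight = weight - u
    ix = [0 + speed for speed in nums]
    weight = weight - score // nums
    nums = nums - 33 * u
    nums = 35
    for ix in weight:
        log(15)
    process(nums)
    return speed

process(nums)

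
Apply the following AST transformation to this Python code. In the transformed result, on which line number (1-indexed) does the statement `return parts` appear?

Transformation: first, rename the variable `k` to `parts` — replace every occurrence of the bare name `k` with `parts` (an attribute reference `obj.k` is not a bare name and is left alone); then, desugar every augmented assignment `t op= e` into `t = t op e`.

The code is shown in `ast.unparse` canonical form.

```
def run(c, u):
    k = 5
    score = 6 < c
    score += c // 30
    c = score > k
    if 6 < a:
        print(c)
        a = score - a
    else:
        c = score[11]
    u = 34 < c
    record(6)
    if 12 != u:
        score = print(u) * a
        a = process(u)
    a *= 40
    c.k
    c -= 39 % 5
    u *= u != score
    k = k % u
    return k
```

21

Transformed code:
def run(c, u):
    parts = 5
    score = 6 < c
    score = score + c // 30
    c = score > parts
    if 6 < a:
        print(c)
        a = score - a
    else:
        c = score[11]
    u = 34 < c
    record(6)
    if 12 != u:
        score = print(u) * a
        a = process(u)
    a = a * 40
    c.k
    c = c - 39 % 5
    u = u * (u != score)
    parts = parts % u
    return parts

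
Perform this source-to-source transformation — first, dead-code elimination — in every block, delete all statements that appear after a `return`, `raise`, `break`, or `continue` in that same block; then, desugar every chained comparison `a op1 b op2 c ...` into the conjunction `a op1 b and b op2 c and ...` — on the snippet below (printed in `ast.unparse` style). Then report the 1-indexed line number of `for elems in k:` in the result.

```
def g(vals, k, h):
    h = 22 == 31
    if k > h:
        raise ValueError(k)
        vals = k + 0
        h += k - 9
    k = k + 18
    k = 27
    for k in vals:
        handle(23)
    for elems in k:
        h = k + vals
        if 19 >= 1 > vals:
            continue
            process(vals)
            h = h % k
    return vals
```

9

Transformed code:
def g(vals, k, h):
    h = 22 == 31
    if k > h:
        raise ValueError(k)
    k = k + 18
    k = 27
    for k in vals:
        handle(23)
    for elems in k:
        h = k + vals
        if 19 >= 1 and 1 > vals:
            continue
    return vals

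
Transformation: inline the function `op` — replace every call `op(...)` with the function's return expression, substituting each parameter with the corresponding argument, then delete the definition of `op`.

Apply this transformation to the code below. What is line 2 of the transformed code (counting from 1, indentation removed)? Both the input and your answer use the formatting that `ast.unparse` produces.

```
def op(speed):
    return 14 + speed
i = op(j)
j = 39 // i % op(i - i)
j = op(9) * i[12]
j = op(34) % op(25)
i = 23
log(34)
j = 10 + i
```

j = 39 // i % (14 + (i - i))

Transformed code:
i = 14 + j
j = 39 // i % (14 + (i - i))
j = (14 + 9) * i[12]
j = (14 + 34) % (14 + 25)
i = 23
log(34)
j = 10 + i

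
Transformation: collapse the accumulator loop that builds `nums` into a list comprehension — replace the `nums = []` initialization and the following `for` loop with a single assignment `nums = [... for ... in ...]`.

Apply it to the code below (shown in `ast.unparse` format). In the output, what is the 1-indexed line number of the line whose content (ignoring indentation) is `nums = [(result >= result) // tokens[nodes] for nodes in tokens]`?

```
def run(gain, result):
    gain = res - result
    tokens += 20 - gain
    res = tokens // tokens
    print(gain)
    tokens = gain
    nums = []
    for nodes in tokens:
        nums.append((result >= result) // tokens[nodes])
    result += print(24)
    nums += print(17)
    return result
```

Transformed code:
def run(gain, result):
    gain = res - result
    tokens += 20 - gain
    res = tokens // tokens
    print(gain)
    tokens = gain
    nums = [(result >= result) // tokens[nodes] for nodes in tokens]
    result += print(24)
    nums += print(17)
    return result

7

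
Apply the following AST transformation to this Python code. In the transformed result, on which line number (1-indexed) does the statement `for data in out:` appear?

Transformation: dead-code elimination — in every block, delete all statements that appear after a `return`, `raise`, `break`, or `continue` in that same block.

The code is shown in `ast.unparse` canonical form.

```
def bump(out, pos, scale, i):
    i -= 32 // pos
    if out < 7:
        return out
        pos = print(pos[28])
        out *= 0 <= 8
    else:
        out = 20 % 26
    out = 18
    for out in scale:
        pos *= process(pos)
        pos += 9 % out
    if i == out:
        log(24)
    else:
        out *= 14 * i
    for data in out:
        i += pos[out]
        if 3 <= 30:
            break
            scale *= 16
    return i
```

15

Transformed code:
def bump(out, pos, scale, i):
    i -= 32 // pos
    if out < 7:
        return out
    else:
        out = 20 % 26
    out = 18
    for out in scale:
        pos *= process(pos)
        pos += 9 % out
    if i == out:
        log(24)
    else:
        out *= 14 * i
    for data in out:
        i += pos[out]
        if 3 <= 30:
            break
    return i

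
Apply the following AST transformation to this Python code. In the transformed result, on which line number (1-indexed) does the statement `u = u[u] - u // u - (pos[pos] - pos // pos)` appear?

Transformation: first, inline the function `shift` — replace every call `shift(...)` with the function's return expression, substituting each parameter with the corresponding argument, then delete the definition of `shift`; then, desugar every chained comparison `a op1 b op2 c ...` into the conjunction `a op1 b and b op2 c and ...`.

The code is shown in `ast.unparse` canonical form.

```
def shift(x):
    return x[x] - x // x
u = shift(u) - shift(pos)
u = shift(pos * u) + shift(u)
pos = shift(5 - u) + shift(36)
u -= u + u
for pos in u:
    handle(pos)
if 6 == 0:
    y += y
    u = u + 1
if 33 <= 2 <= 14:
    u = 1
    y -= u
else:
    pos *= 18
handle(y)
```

1

Transformed code:
u = u[u] - u // u - (pos[pos] - pos // pos)
u = (pos * u)[pos * u] - pos * u // (pos * u) + (u[u] - u // u)
pos = (5 - u)[5 - u] - (5 - u) // (5 - u) + (36[36] - 36 // 36)
u -= u + u
for pos in u:
    handle(pos)
if 6 == 0:
    y += y
    u = u + 1
if 33 <= 2 and 2 <= 14:
    u = 1
    y -= u
else:
    pos *= 18
handle(y)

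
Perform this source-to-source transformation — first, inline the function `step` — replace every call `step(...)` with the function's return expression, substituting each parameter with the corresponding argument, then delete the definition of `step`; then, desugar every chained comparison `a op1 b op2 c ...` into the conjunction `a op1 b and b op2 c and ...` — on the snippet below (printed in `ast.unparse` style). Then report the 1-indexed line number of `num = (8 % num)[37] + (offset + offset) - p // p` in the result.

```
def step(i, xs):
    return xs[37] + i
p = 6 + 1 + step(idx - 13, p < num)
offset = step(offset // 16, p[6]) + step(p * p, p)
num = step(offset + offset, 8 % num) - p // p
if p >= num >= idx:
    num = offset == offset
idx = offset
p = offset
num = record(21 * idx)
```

Transformed code:
p = 6 + 1 + ((p < num)[37] + (idx - 13))
offset = p[6][37] + offset // 16 + (p[37] + p * p)
num = (8 % num)[37] + (offset + offset) - p // p
if p >= num and num >= idx:
    num = offset == offset
idx = offset
p = offset
num = record(21 * idx)

3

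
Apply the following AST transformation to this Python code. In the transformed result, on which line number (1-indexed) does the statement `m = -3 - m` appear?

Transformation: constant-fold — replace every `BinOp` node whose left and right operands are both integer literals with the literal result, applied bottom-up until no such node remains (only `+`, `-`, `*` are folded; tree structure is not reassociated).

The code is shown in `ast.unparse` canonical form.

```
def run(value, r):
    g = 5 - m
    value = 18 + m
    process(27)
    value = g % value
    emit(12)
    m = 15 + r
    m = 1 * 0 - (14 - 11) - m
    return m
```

Transformed code:
def run(value, r):
    g = 5 - m
    value = 18 + m
    process(27)
    value = g % value
    emit(12)
    m = 15 + r
    m = -3 - m
    return m

8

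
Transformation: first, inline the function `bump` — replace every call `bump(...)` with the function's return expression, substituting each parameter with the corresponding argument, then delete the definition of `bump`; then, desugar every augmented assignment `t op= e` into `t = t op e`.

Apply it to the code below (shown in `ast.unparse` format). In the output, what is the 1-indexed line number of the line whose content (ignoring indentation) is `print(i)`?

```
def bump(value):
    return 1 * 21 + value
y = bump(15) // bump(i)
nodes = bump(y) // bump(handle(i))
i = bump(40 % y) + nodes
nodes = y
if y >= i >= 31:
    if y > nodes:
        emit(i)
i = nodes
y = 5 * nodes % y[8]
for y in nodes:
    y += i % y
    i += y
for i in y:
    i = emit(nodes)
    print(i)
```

15

Transformed code:
y = (1 * 21 + 15) // (1 * 21 + i)
nodes = (1 * 21 + y) // (1 * 21 + handle(i))
i = 1 * 21 + 40 % y + nodes
nodes = y
if y >= i >= 31:
    if y > nodes:
        emit(i)
i = nodes
y = 5 * nodes % y[8]
for y in nodes:
    y = y + i % y
    i = i + y
for i in y:
    i = emit(nodes)
    print(i)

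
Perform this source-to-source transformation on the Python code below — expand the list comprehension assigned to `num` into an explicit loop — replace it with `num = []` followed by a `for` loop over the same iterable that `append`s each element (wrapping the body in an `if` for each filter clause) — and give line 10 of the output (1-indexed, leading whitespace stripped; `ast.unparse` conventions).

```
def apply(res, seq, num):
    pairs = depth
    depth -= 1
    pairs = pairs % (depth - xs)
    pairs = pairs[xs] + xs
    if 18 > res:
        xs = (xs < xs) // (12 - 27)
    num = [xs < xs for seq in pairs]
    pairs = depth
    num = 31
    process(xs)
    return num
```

num.append(xs < xs)

Transformed code:
def apply(res, seq, num):
    pairs = depth
    depth -= 1
    pairs = pairs % (depth - xs)
    pairs = pairs[xs] + xs
    if 18 > res:
        xs = (xs < xs) // (12 - 27)
    num = []
    for seq in pairs:
        num.append(xs < xs)
    pairs = depth
    num = 31
    process(xs)
    return num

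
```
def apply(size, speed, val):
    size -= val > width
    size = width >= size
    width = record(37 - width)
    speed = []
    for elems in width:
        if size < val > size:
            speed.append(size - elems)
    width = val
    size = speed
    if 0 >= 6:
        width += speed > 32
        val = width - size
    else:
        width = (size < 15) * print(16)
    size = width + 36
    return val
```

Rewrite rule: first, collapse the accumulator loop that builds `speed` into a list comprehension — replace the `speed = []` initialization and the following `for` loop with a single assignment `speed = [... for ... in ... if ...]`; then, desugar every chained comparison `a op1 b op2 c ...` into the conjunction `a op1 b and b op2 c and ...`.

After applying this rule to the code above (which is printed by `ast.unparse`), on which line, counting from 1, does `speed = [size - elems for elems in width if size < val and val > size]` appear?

5

Transformed code:
def apply(size, speed, val):
    size -= val > width
    size = width >= size
    width = record(37 - width)
    speed = [size - elems for elems in width if size < val and val > size]
    width = val
    size = speed
    if 0 >= 6:
        width += speed > 32
        val = width - size
    else:
        width = (size < 15) * print(16)
    size = width + 36
    return val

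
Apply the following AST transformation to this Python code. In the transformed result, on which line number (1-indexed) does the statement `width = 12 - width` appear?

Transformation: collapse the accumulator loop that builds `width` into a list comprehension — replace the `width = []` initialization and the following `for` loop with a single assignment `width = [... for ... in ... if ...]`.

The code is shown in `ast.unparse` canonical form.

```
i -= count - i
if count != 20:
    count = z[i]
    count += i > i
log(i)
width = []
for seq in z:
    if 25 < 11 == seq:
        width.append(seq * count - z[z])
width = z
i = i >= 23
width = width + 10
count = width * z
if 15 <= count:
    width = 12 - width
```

Transformed code:
i -= count - i
if count != 20:
    count = z[i]
    count += i > i
log(i)
width = [seq * count - z[z] for seq in z if 25 < 11 == seq]
width = z
i = i >= 23
width = width + 10
count = width * z
if 15 <= count:
    width = 12 - width

12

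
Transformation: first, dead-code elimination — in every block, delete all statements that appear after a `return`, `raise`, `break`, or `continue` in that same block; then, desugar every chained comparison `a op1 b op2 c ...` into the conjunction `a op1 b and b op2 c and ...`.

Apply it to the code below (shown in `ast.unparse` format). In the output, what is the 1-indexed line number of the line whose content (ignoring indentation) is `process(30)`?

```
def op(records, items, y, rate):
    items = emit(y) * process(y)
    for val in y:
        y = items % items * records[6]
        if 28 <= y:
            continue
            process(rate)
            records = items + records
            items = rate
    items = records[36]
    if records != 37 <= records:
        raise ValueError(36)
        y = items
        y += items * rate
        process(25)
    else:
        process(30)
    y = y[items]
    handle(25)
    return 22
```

11

Transformed code:
def op(records, items, y, rate):
    items = emit(y) * process(y)
    for val in y:
        y = items % items * records[6]
        if 28 <= y:
            continue
    items = records[36]
    if records != 37 and 37 <= records:
        raise ValueError(36)
    else:
        process(30)
    y = y[items]
    handle(25)
    return 22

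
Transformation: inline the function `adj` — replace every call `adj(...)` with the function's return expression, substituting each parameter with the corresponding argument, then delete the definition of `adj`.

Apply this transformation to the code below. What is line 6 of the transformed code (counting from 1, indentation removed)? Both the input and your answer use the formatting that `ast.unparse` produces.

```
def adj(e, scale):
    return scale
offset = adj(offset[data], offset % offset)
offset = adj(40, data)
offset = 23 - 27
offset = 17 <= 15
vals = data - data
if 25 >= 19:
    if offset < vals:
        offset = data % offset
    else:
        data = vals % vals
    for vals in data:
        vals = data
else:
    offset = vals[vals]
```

if 25 >= 19:

Transformed code:
offset = offset % offset
offset = data
offset = 23 - 27
offset = 17 <= 15
vals = data - data
if 25 >= 19:
    if offset < vals:
        offset = data % offset
    else:
        data = vals % vals
    for vals in data:
        vals = data
else:
    offset = vals[vals]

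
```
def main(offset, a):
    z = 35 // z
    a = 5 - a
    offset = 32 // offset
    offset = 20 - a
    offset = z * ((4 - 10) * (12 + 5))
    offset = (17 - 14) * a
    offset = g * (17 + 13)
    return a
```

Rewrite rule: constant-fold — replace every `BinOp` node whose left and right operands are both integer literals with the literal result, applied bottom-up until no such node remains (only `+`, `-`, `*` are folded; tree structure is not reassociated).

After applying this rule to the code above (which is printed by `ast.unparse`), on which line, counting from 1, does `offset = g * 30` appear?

Transformed code:
def main(offset, a):
    z = 35 // z
    a = 5 - a
    offset = 32 // offset
    offset = 20 - a
    offset = z * -102
    offset = 3 * a
    offset = g * 30
    return a

8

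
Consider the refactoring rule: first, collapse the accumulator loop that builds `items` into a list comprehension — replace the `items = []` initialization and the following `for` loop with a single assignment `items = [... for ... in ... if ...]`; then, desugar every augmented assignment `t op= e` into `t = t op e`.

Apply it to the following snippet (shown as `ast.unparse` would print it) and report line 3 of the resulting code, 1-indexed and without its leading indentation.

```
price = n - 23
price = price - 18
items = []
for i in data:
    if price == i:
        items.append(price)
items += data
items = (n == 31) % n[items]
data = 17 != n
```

Transformed code:
price = n - 23
price = price - 18
items = [price for i in data if price == i]
items = items + data
items = (n == 31) % n[items]
data = 17 != n

items = [price for i in data if price == i]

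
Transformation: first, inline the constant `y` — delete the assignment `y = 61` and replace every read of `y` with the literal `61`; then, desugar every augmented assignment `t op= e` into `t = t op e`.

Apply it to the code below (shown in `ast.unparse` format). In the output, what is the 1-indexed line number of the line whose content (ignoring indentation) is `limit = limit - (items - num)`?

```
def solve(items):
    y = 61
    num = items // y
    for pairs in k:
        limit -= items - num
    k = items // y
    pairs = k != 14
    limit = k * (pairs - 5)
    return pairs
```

4

Transformed code:
def solve(items):
    num = items // 61
    for pairs in k:
        limit = limit - (items - num)
    k = items // 61
    pairs = k != 14
    limit = k * (pairs - 5)
    return pairs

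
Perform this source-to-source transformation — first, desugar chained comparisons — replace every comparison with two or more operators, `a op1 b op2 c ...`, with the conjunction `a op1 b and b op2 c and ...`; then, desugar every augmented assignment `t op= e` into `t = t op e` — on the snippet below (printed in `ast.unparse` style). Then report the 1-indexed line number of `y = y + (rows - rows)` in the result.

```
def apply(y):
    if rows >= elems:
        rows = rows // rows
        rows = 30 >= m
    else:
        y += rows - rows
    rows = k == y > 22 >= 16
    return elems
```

Transformed code:
def apply(y):
    if rows >= elems:
        rows = rows // rows
        rows = 30 >= m
    else:
        y = y + (rows - rows)
    rows = k == y and y > 22 and (22 >= 16)
    return elems

6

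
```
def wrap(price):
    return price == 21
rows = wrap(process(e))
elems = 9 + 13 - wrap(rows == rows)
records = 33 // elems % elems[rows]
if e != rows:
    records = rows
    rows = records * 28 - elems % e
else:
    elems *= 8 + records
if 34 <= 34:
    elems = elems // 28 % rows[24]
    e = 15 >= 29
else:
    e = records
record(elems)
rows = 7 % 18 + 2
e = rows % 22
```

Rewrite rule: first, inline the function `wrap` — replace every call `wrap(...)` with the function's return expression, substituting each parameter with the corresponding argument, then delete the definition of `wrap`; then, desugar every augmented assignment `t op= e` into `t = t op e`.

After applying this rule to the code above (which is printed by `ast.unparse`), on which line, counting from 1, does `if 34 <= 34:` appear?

Transformed code:
rows = process(e) == 21
elems = 9 + 13 - ((rows == rows) == 21)
records = 33 // elems % elems[rows]
if e != rows:
    records = rows
    rows = records * 28 - elems % e
else:
    elems = elems * (8 + records)
if 34 <= 34:
    elems = elems // 28 % rows[24]
    e = 15 >= 29
else:
    e = records
record(elems)
rows = 7 % 18 + 2
e = rows % 22

9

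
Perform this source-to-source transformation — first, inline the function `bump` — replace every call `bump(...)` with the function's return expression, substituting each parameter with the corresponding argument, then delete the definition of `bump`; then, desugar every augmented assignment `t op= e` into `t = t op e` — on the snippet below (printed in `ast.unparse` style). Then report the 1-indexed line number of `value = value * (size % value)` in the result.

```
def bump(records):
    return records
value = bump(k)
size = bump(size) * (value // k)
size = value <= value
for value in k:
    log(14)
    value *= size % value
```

Transformed code:
value = k
size = size * (value // k)
size = value <= value
for value in k:
    log(14)
    value = value * (size % value)

6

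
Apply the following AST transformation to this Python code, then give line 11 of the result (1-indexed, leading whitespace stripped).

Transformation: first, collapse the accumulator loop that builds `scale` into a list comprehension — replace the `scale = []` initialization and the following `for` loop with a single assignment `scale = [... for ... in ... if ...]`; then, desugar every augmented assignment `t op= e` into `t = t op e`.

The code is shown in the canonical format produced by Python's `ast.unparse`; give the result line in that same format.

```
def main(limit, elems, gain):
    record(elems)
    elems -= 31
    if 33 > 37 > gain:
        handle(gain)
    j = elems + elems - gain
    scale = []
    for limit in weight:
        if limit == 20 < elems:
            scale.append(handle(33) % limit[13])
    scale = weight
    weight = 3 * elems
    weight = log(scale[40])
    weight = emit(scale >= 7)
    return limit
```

weight = emit(scale >= 7)

Transformed code:
def main(limit, elems, gain):
    record(elems)
    elems = elems - 31
    if 33 > 37 > gain:
        handle(gain)
    j = elems + elems - gain
    scale = [handle(33) % limit[13] for limit in weight if limit == 20 < elems]
    scale = weight
    weight = 3 * elems
    weight = log(scale[40])
    weight = emit(scale >= 7)
    return limit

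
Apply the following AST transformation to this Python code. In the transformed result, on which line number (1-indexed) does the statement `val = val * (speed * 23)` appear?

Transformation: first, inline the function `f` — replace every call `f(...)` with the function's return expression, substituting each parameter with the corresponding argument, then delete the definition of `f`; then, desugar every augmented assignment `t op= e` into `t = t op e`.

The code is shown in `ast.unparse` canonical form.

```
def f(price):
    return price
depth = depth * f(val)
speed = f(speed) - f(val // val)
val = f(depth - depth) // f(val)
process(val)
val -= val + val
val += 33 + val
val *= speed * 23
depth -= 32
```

7

Transformed code:
depth = depth * val
speed = speed - val // val
val = (depth - depth) // val
process(val)
val = val - (val + val)
val = val + (33 + val)
val = val * (speed * 23)
depth = depth - 32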